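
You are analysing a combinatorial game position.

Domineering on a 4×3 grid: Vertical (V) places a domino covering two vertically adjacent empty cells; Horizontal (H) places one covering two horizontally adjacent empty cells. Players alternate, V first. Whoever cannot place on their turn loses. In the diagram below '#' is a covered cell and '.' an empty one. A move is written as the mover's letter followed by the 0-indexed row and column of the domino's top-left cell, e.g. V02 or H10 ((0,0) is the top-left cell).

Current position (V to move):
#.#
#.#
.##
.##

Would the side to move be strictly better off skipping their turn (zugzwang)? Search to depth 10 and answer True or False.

zugzwang(#.#/#.#/.##/.##, V) = False

p1 V@[#.#/#.#/.##/.##]: V01[###/###/.##/.##]+1* V20[#.#/#.#/###/###]+1
p2 H@[###/###/.##/.##] terminal -1; root [#.#/#.#/.##/.##] d10
pass branch (H moves first from the same position):
  | p1 H@[#.#/#.#/.##/.##] terminal -1; root [#.#/#.#/.##/.##] d10
V moving scores +1; V passing scores +1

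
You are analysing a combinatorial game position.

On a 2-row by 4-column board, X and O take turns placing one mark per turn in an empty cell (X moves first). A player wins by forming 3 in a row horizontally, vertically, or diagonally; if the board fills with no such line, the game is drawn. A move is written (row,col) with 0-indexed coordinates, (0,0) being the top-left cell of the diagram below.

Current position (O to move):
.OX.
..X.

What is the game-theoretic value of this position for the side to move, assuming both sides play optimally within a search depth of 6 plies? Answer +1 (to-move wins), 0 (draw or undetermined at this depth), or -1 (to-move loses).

p1 O@[.OX./..X.]: (0,0)[OOX./..X.]-1 (0,3)[.OXO/..X.]-1 (1,0)[.OX./O.X.]+0* (1,1)[.OX./.OX.]+0 (1,3)[.OX./..XO]+0
p2 X@[.OX./O.X.]: (0,0)[XOX./O.X.]+0* (0,3)[.OXX/O.X.]+0 (1,1)[.OX./OXX.]+0 (1,3)[.OX./O.XX]+0
p3 O@[XOX./O.X.]: (0,3)[XOXO/O.X.]+0* (1,1)[XOX./OOX.]+0 (1,3)[XOX./O.XO]+0
p4 X@[XOXO/O.X.]: (1,1)[XOXO/OXX.]+0* (1,3)[XOXO/O.XX]+0
p5 O@[XOXO/OXX.]: (1,3)[XOXO/OXXO]+0*
p6 X@[XOXO/OXXO] terminal +0; root [.OX./..X.] d6

value(.OX./..X., O) = 0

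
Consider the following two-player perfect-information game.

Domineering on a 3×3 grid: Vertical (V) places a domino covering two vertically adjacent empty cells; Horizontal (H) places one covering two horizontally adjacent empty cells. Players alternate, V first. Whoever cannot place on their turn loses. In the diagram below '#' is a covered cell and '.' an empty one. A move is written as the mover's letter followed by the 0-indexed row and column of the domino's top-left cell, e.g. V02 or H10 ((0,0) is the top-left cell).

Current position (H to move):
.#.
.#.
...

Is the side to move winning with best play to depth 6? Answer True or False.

H winning at [.#./.#./...]: False

[.#./.#./...] H move#1: H20:-1/.#./.#./##.*, H21:-1/.#./.#./.##
[.#./.#./##.] V move#2: V00:+1/##./##./##.*, V02:+1/.##/.##/##., V12:+1/.#./.##/###
[##./##./##.] end (terminal -1, H#3); searched .#./.#./... to 6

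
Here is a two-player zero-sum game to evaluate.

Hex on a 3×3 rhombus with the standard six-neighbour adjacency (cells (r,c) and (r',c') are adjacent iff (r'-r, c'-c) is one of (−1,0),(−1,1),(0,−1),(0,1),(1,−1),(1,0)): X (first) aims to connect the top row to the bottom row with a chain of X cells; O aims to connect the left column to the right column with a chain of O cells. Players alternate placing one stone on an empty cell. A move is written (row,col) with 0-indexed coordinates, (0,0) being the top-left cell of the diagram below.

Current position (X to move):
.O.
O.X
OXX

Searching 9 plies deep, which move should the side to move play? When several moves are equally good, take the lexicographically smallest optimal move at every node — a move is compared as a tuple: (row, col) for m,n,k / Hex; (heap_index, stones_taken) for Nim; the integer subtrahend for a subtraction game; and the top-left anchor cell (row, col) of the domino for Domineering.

[.O./O.X/OXX] X move#1: (0,0):-1/XO./O.X/OXX, (0,2):+1/.OX/O.X/OXX*, (1,1):-1/.O./OXX/OXX
[.OX/O.X/OXX] end (terminal -1, O#2); searched .O./O.X/OXX to 9

X's best at [.O./O.X/OXX]: (0,2)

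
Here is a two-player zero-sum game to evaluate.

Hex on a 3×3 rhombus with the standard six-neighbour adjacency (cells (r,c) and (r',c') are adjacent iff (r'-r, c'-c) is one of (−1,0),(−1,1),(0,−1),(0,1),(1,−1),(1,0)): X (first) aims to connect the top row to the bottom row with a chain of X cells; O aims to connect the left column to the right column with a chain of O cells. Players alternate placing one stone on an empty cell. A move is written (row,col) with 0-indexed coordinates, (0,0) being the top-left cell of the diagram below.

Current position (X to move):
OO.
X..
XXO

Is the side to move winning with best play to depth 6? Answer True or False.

p1 X@[OO./X../XXO]: (0,2)[OOX/X../XXO]+1* (1,1)[OO./XX./XXO]-1 (1,2)[OO./X.X/XXO]-1
p2 O@[OOX/X../XXO]: (1,1)[OOX/XO./XXO]-1* (1,2)[OOX/X.O/XXO]-1
p3 X@[OOX/XO./XXO]: (1,2)[OOX/XOX/XXO]+1*
p4 O@[OOX/XOX/XXO] terminal -1; root [OO./X../XXO] d6

X winning at [OO./X../XXO]: True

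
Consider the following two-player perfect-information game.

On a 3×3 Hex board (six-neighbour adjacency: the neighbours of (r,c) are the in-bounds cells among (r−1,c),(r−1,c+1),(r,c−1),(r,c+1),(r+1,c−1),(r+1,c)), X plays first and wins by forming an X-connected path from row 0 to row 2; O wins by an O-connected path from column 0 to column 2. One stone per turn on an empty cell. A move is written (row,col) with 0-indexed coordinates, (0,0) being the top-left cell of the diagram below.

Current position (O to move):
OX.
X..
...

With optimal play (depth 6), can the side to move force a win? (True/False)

O winning at [OX./X../...]: False

ply 1, O at OX./X../... | (0,2)=-1→OXO/X../...*; (1,1)=-1→OX./XO./...; (1,2)=-1→OX./X.O/...; (2,0)=-1→OX./X../O..; (2,1)=-1→OX./X../.O.; (2,2)=-1→OX./X../..O
ply 2, X at OXO/X../... | (1,1)=+1→OXO/XX./...*; (1,2)=+1→OXO/X.X/...; (2,0)=+1→OXO/X../X..; (2,1)=+1→OXO/X../.X.; (2,2)=+1→OXO/X../..X
ply 3, O at OXO/XX./... | (1,2)=-1→OXO/XXO/...*; (2,0)=-1→OXO/XX./O..; (2,1)=-1→OXO/XX./.O.; (2,2)=-1→OXO/XX./..O
ply 4, X at OXO/XXO/... | (2,0)=+1→OXO/XXO/X..*; (2,1)=+1→OXO/XXO/.X.; (2,2)=+1→OXO/XXO/..X
ply 5: OXO/XXO/X.. is terminal -1 (O); from OX./X../... depth 6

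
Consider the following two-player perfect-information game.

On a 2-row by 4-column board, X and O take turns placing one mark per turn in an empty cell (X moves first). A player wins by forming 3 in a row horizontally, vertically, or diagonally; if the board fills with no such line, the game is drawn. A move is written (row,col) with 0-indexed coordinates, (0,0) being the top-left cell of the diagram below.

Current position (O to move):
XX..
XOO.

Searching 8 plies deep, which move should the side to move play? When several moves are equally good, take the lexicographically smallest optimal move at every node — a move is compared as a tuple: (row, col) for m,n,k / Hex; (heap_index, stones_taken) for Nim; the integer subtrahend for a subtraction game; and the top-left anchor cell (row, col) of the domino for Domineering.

O's best at [XX../XOO.]: (1,3)

[XX../XOO.] O move#1: (0,2):+0/XXO./XOO., (0,3):-1/XX.O/XOO., (1,3):+1/XX../XOOO*
[XX../XOOO] end (terminal -1, X#2); searched XX../XOO. to 8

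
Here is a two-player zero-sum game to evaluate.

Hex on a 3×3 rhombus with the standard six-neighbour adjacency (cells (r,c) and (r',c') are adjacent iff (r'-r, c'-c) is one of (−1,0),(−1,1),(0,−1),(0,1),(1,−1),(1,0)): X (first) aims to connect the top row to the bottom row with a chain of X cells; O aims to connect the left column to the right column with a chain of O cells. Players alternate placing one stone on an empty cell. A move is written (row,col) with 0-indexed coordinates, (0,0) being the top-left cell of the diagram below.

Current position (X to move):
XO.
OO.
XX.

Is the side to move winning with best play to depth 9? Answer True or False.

[XO./OO./XX.] X move#1: (0,2):-1/XOX/OO./XX.*, (1,2):-1/XO./OOX/XX., (2,2):-1/XO./OO./XXX
[XOX/OO./XX.] O move#2: (1,2):+1/XOX/OOO/XX.*, (2,2):-1/XOX/OO./XXO
[XOX/OOO/XX.] end (terminal -1, X#3); searched XO./OO./XX. to 9

X winning at [XO./OO./XX.]: False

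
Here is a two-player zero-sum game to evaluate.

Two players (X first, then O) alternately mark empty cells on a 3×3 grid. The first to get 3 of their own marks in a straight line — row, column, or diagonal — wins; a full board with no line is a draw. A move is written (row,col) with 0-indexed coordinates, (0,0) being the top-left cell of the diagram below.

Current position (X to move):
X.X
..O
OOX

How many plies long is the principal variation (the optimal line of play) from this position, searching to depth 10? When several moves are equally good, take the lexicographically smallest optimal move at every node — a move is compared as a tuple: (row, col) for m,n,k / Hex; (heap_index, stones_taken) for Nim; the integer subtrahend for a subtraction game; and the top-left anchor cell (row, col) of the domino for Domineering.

PV length from [X.X/..O/OOX]: 1 ply

[X.X/..O/OOX] X move#1: (0,1):+1/XXX/..O/OOX*, (1,0):+1/X.X/X.O/OOX, (1,1):+1/X.X/.XO/OOX
[XXX/..O/OOX] end (terminal -1, O#2); searched X.X/..O/OOX to 10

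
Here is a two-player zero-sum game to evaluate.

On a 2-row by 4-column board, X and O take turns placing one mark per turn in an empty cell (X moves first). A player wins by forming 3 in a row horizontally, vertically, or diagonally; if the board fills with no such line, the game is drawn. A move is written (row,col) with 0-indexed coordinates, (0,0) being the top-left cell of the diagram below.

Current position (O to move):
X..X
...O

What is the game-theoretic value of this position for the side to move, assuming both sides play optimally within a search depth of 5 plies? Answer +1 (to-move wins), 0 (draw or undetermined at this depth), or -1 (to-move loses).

value(X..X/...O, O) = 0

[X..X/...O] O move#1: (0,1):+0/XO.X/...O*, (0,2):+0/X.OX/...O, (1,0):+0/X..X/O..O, (1,1):+0/X..X/.O.O, (1,2):+0/X..X/..OO
[XO.X/...O] X move#2: (0,2):+0/XOXX/...O*, (1,0):+0/XO.X/X..O, (1,1):+0/XO.X/.X.O, (1,2):+0/XO.X/..XO
[XOXX/...O] O move#3: (1,0):+0/XOXX/O..O*, (1,1):+0/XOXX/.O.O, (1,2):+0/XOXX/..OO
[XOXX/O..O] X move#4: (1,1):+0/XOXX/OX.O*, (1,2):+0/XOXX/O.XO
[XOXX/OX.O] O move#5: (1,2):+0/XOXX/OXOO*
[XOXX/OXOO] end (terminal +0, X#6); searched X..X/...O to 5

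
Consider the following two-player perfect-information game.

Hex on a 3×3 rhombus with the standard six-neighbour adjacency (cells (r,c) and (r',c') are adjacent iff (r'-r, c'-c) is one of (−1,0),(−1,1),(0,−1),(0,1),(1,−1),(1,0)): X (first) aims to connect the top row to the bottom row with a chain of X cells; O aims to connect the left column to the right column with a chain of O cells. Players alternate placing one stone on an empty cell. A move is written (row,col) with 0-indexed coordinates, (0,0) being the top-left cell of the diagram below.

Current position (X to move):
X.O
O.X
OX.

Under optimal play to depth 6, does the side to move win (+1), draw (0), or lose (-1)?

ply 1, X at X.O/O.X/OX. | (0,1)=-1→XXO/O.X/OX.*; (1,1)=-1→X.O/OXX/OX.; (2,2)=-1→X.O/O.X/OXX
ply 2, O at XXO/O.X/OX. | (1,1)=+1→XXO/OOX/OX.*; (2,2)=-1→XXO/O.X/OXO
ply 3: XXO/OOX/OX. is terminal -1 (X); from X.O/O.X/OX. depth 6

value(X.O/O.X/OX., X) = -1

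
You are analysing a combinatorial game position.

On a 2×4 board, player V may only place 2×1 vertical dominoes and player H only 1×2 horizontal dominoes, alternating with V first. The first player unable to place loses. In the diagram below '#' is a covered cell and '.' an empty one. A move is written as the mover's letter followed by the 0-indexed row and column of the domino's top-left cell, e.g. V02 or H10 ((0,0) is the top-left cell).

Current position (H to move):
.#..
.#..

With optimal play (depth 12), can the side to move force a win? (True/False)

H winning at [.#../.#..]: True

p1 H@[.#../.#..]: H02[.###/.#..]+1* H12[.#../.###]+1
p2 V@[.###/.#..]: V00[####/##..]-1*
p3 H@[####/##..]: H12[####/####]+1*
p4 V@[####/####] terminal -1; root [.#../.#..] d12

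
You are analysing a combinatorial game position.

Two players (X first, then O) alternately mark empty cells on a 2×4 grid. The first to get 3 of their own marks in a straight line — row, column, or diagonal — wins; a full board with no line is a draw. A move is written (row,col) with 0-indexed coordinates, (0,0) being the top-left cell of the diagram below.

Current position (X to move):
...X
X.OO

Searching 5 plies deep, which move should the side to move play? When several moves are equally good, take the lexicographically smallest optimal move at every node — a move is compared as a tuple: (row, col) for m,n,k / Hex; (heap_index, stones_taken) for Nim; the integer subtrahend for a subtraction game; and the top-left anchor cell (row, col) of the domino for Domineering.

X's best at [...X/X.OO]: (1,1)

ply 1, X at ...X/X.OO | (0,0)=-1→X..X/X.OO; (0,1)=-1→.X.X/X.OO; (0,2)=-1→..XX/X.OO; (1,1)=+0→...X/XXOO*
ply 2, O at ...X/XXOO | (0,0)=+0→O..X/XXOO*; (0,1)=+0→.O.X/XXOO; (0,2)=+0→..OX/XXOO
ply 3, X at O..X/XXOO | (0,1)=+0→OX.X/XXOO*; (0,2)=+0→O.XX/XXOO
ply 4, O at OX.X/XXOO | (0,2)=+0→OXOX/XXOO*
ply 5: OXOX/XXOO is terminal +0 (X); from ...X/X.OO depth 5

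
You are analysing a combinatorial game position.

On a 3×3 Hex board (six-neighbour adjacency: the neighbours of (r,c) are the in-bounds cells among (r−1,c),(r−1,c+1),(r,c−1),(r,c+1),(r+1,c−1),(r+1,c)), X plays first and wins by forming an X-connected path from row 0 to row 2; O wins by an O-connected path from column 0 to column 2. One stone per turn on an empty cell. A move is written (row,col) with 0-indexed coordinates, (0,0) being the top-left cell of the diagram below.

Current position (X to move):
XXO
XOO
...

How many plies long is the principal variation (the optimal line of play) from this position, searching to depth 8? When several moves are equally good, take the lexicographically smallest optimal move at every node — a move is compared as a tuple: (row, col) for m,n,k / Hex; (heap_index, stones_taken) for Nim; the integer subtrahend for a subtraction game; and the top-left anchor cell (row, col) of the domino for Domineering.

PV length from [XXO/XOO/...]: 1 ply

p1 X@[XXO/XOO/...]: (2,0)[XXO/XOO/X..]+1* (2,1)[XXO/XOO/.X.]-1 (2,2)[XXO/XOO/..X]-1
p2 O@[XXO/XOO/X..] terminal -1; root [XXO/XOO/...] d8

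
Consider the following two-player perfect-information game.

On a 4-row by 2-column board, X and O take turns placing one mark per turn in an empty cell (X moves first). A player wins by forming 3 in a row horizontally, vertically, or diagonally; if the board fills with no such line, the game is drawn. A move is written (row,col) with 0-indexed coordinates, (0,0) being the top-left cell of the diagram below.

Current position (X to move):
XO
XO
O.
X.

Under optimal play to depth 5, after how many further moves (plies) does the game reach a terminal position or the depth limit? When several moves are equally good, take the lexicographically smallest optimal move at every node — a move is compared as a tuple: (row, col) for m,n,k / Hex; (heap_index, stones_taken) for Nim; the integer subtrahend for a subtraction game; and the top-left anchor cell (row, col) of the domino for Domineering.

ply 1, X at XO/XO/O./X. | (2,1)=+0→XO/XO/OX/X.*; (3,1)=-1→XO/XO/O./XX
ply 2, O at XO/XO/OX/X. | (3,1)=+0→XO/XO/OX/XO*
ply 3: XO/XO/OX/XO is terminal +0 (X); from XO/XO/O./X. depth 5

PV length from [XO/XO/O./X.]: 2 plies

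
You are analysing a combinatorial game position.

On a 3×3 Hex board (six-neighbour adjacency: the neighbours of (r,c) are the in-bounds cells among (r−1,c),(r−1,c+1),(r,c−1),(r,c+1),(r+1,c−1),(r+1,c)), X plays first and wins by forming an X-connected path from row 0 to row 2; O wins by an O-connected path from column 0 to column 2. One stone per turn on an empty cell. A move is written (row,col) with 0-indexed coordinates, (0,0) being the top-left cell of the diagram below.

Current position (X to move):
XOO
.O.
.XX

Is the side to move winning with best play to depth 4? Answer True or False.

ply 1, X at XOO/.O./.XX | (1,0)=-1→XOO/XO./.XX*; (1,2)=-1→XOO/.OX/.XX; (2,0)=-1→XOO/.O./XXX
ply 2, O at XOO/XO./.XX | (1,2)=-1→XOO/XOO/.XX; (2,0)=+1→XOO/XO./OXX*
ply 3: XOO/XO./OXX is terminal -1 (X); from XOO/.O./.XX depth 4

X winning at [XOO/.O./.XX]: False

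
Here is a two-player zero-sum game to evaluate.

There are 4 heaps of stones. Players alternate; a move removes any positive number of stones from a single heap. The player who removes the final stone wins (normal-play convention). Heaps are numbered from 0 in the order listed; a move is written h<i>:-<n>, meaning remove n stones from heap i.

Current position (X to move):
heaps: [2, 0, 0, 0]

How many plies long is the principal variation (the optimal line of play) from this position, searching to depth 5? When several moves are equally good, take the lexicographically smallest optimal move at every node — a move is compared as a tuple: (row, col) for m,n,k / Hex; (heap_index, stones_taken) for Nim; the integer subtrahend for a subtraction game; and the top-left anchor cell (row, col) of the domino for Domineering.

ply 1, X at (2,0,0,0) | h0:-1=-1→(1,0,0,0); h0:-2=+1→(0,0,0,0)*
ply 2: (0,0,0,0) is terminal -1 (O); from (2,0,0,0) depth 5

PV length from [(2,0,0,0)]: 1 ply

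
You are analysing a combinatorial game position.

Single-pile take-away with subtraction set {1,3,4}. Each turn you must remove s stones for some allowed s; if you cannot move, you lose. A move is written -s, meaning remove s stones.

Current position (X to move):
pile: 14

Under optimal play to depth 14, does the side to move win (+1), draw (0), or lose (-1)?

value(14, X) = -1

p1 X@[14]: -1[13]-1* -3[11]-1 -4[10]-1
p2 O@[13]: -1[12]-1 -3[10]-1 -4[9]+1*
p3 X@[9]: -1[8]-1* -3[6]-1 -4[5]-1
p4 O@[8]: -1[7]+1* -3[5]-1 -4[4]-1
p5 X@[7]: -1[6]-1* -3[4]-1 -4[3]-1
p6 O@[6]: -1[5]-1 -3[3]-1 -4[2]+1*
p7 X@[2]: -1[1]-1*
p8 O@[1]: -1[0]+1*
p9 X@[0] terminal -1; root [14] d14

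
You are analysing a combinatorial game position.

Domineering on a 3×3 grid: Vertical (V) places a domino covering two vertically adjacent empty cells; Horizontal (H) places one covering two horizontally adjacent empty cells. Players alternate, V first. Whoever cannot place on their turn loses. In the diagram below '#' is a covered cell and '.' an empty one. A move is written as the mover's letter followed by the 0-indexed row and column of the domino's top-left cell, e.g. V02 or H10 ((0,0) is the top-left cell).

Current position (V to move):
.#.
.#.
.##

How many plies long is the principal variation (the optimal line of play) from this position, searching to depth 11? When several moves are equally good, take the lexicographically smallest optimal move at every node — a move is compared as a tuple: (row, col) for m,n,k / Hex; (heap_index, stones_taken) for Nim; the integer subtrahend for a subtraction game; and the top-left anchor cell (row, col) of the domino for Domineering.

ply 1, V at .#./.#./.## | V00=+1→##./##./.##*; V02=+1→.##/.##/.##; V10=+1→.#./##./###
ply 2: ##./##./.## is terminal -1 (H); from .#./.#./.## depth 11

PV length from [.#./.#./.##]: 1 ply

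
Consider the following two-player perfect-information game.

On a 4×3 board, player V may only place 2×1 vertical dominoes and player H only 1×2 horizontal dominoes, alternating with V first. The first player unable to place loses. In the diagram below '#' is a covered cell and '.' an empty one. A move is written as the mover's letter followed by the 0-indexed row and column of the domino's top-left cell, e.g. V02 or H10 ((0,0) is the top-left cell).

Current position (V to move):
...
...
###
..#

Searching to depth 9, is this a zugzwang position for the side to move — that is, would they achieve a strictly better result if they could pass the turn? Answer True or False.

ply 1, V at .../.../###/..# | V00=-1→#../#../###/..#; V01=+1→.#./.#./###/..#*; V02=-1→..#/..#/###/..#
ply 2, H at .#./.#./###/..# | H30=-1→.#./.#./###/###*
ply 3, V at .#./.#./###/### | V00=+1→##./##./###/###*; V02=+1→.##/.##/###/###
ply 4: ##./##./###/### is terminal -1 (H); from .../.../###/..# depth 9
suppose V passes — search the same position with H to move:
pass> ply 1, H at .../.../###/..# | H00=+1→##./.../###/..#*; H01=+1→.##/.../###/..#; H10=+1→.../##./###/..#; H11=+1→.../.##/###/..#; H30=-1→.../.../###/###
pass> ply 2, V at ##./.../###/..# | V02=-1→###/..#/###/..#*
pass> ply 3, H at ###/..#/###/..# | H10=+1→###/###/###/..#*; H30=+1→###/..#/###/###
pass> ply 4: ###/###/###/..# is terminal -1 (V); from .../.../###/..# depth 9
for V: play +1, pass -1

zugzwang(.../.../###/..#, V) = False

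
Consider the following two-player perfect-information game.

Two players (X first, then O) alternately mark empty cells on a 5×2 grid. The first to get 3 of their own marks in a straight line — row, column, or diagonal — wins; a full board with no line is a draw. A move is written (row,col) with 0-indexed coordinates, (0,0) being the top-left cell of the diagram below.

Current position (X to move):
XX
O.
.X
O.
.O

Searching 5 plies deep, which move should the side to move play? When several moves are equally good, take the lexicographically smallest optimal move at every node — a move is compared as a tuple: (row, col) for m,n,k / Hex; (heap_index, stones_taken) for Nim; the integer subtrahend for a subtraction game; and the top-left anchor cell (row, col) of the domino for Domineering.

X's best at [XX/O./.X/O./.O]: (1,1)

ply 1, X at XX/O./.X/O./.O | (1,1)=+1→XX/OX/.X/O./.O*; (2,0)=+0→XX/O./XX/O./.O; (3,1)=-1→XX/O./.X/OX/.O; (4,0)=-1→XX/O./.X/O./XO
ply 2: XX/OX/.X/O./.O is terminal -1 (O); from XX/O./.X/O./.O depth 5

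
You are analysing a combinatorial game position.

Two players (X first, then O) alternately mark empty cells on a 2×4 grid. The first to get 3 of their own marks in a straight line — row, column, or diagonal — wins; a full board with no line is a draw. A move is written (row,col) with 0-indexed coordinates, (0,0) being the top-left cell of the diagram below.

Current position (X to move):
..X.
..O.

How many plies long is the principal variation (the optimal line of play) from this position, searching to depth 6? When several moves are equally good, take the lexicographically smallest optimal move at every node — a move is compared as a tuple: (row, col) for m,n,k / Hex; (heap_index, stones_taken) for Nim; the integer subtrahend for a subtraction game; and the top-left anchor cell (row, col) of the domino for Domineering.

[..X./..O.] X move#1: (0,0):+0/X.X./..O., (0,1):+1/.XX./..O.*, (0,3):+0/..XX/..O., (1,0):+0/..X./X.O., (1,1):+0/..X./.XO., (1,3):+0/..X./..OX
[.XX./..O.] O move#2: (0,0):-1/OXX./..O.*, (0,3):-1/.XXO/..O., (1,0):-1/.XX./O.O., (1,1):-1/.XX./.OO., (1,3):-1/.XX./..OO
[OXX./..O.] X move#3: (0,3):+1/OXXX/..O.*, (1,0):+0/OXX./X.O., (1,1):+0/OXX./.XO., (1,3):+0/OXX./..OX
[OXXX/..O.] end (terminal -1, O#4); searched ..X./..O. to 6

PV length from [..X./..O.]: 3 plies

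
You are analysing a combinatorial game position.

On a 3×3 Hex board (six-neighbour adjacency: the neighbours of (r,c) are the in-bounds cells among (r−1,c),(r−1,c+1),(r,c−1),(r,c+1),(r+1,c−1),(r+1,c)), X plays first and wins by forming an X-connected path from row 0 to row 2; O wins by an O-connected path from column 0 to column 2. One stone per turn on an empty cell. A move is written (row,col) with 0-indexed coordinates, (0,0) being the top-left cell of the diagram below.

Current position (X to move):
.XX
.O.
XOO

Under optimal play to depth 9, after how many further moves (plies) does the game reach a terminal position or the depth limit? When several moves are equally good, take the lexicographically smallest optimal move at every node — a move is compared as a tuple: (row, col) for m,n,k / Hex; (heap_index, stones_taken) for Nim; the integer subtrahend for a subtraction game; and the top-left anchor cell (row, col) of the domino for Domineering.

PV length from [.XX/.O./XOO]: 1 ply

p1 X@[.XX/.O./XOO]: (0,0)[XXX/.O./XOO]-1 (1,0)[.XX/XO./XOO]+1* (1,2)[.XX/.OX/XOO]-1
p2 O@[.XX/XO./XOO] terminal -1; root [.XX/.O./XOO] d9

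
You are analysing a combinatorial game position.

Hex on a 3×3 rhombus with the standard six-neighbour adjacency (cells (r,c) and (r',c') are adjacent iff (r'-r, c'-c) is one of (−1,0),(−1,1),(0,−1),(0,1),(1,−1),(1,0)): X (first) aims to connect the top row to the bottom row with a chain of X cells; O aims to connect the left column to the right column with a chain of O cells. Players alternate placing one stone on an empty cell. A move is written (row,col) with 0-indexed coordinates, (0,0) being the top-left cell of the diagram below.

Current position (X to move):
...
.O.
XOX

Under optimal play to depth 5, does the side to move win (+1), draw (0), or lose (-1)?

ply 1, X at .../.O./XOX | (0,0)=-1→X../.O./XOX; (0,1)=-1→.X./.O./XOX; (0,2)=+1→..X/.O./XOX*; (1,0)=+1→.../XO./XOX; (1,2)=+1→.../.OX/XOX
ply 2, O at ..X/.O./XOX | (0,0)=-1→O.X/.O./XOX*; (0,1)=-1→.OX/.O./XOX; (1,0)=-1→..X/OO./XOX; (1,2)=-1→..X/.OO/XOX
ply 3, X at O.X/.O./XOX | (0,1)=+1→OXX/.O./XOX*; (1,0)=+1→O.X/XO./XOX; (1,2)=+1→O.X/.OX/XOX
ply 4, O at OXX/.O./XOX | (1,0)=-1→OXX/OO./XOX*; (1,2)=-1→OXX/.OO/XOX
ply 5, X at OXX/OO./XOX | (1,2)=+1→OXX/OOX/XOX*
ply 6: OXX/OOX/XOX is terminal -1 (O); from .../.O./XOX depth 5

value(.../.O./XOX, X) = +1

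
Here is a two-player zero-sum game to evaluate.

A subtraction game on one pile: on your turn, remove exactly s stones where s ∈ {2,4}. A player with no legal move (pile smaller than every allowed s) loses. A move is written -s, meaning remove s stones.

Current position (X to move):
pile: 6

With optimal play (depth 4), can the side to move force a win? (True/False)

ply 1, X at 6 | -2=-1→4*; -4=-1→2
ply 2, O at 4 | -2=-1→2; -4=+1→0*
ply 3: 0 is terminal -1 (X); from 6 depth 4

X winning at [6]: False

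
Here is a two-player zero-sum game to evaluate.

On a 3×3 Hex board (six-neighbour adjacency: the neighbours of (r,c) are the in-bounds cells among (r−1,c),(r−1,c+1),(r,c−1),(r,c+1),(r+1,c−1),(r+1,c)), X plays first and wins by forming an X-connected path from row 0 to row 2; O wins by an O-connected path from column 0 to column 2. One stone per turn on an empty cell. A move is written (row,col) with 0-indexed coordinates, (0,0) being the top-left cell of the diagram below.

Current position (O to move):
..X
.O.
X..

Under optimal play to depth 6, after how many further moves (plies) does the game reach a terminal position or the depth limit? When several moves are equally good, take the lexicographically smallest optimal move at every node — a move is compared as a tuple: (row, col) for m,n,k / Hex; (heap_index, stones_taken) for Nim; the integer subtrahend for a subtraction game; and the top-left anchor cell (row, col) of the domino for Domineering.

PV length from [..X/.O./X..]: 6 plies

p1 O@[..X/.O./X..]: (0,0)[O.X/.O./X..]-1* (0,1)[.OX/.O./X..]-1 (1,0)[..X/OO./X..]-1 (1,2)[..X/.OO/X..]-1 (2,1)[..X/.O./XO.]-1 (2,2)[..X/.O./X.O]-1
p2 X@[O.X/.O./X..]: (0,1)[OXX/.O./X..]+1* (1,0)[O.X/XO./X..]+1 (1,2)[O.X/.OX/X..]+1 (2,1)[O.X/.O./XX.]-1 (2,2)[O.X/.O./X.X]-1
p3 O@[OXX/.O./X..]: (1,0)[OXX/OO./X..]-1* (1,2)[OXX/.OO/X..]-1 (2,1)[OXX/.O./XO.]-1 (2,2)[OXX/.O./X.O]-1
p4 X@[OXX/OO./X..]: (1,2)[OXX/OOX/X..]+1* (2,1)[OXX/OO./XX.]-1 (2,2)[OXX/OO./X.X]-1
p5 O@[OXX/OOX/X..]: (2,1)[OXX/OOX/XO.]-1* (2,2)[OXX/OOX/X.O]-1
p6 X@[OXX/OOX/XO.]: (2,2)[OXX/OOX/XOX]+1*
p7 O@[OXX/OOX/XOX] terminal -1; root [..X/.O./X..] d6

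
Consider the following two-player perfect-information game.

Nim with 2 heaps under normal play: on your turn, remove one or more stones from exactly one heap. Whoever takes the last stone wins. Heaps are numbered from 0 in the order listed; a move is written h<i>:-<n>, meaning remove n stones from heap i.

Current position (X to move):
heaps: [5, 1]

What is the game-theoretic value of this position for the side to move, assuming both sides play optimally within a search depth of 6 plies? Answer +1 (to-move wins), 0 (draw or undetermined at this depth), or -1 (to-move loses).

value((5,1), X) = +1

p1 X@[(5,1)]: h0:-1[(4,1)]-1 h0:-2[(3,1)]-1 h0:-3[(2,1)]-1 h0:-4[(1,1)]+1* h0:-5[(0,1)]-1 h1:-1[(5,0)]-1
p2 O@[(1,1)]: h0:-1[(0,1)]-1* h1:-1[(1,0)]-1
p3 X@[(0,1)]: h1:-1[(0,0)]+1*
p4 O@[(0,0)] terminal -1; root [(5,1)] d6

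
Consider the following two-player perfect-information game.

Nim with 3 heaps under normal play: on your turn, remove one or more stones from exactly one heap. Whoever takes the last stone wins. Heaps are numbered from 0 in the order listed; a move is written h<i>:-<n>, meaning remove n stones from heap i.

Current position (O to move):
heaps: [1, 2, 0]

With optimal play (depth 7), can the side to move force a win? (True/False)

[(1,2,0)] O move#1: h0:-1:-1/(0,2,0), h1:-1:+1/(1,1,0)*, h1:-2:-1/(1,0,0)
[(1,1,0)] X move#2: h0:-1:-1/(0,1,0)*, h1:-1:-1/(1,0,0)
[(0,1,0)] O move#3: h1:-1:+1/(0,0,0)*
[(0,0,0)] end (terminal -1, X#4); searched (1,2,0) to 7

O winning at [(1,2,0)]: True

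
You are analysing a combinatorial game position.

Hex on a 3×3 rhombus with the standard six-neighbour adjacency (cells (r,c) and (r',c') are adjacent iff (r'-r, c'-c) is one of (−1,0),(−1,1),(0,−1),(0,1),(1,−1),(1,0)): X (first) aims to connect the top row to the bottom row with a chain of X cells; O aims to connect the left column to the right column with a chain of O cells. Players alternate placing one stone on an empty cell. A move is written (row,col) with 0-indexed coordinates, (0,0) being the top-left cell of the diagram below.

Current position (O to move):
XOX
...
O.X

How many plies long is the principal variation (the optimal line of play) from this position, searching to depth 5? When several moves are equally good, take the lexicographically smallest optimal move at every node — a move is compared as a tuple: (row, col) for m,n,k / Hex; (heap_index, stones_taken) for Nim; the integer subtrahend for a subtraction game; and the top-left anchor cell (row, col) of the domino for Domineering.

PV length from [XOX/.../O.X]: 3 plies

ply 1, O at XOX/.../O.X | (1,0)=-1→XOX/O../O.X; (1,1)=-1→XOX/.O./O.X; (1,2)=+1→XOX/..O/O.X*; (2,1)=-1→XOX/.../OOX
ply 2, X at XOX/..O/O.X | (1,0)=-1→XOX/X.O/O.X*; (1,1)=-1→XOX/.XO/O.X; (2,1)=-1→XOX/..O/OXX
ply 3, O at XOX/X.O/O.X | (1,1)=+1→XOX/XOO/O.X*; (2,1)=+1→XOX/X.O/OOX
ply 4: XOX/XOO/O.X is terminal -1 (X); from XOX/.../O.X depth 5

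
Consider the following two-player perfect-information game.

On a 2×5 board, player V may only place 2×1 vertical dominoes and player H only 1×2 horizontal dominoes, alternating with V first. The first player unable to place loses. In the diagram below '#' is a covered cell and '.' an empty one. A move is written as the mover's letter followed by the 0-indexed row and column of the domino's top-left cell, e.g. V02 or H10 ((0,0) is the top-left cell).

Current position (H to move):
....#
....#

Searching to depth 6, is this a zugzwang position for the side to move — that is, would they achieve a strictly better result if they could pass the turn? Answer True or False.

zugzwang(....#/....#, H) = False

p1 H@[....#/....#]: H00[##..#/....#]-1 H01[.##.#/....#]+1* H02[..###/....#]-1 H10[....#/##..#]-1 H11[....#/.##.#]+1 H12[....#/..###]-1
p2 V@[.##.#/....#]: V00[###.#/#...#]-1* V03[.####/...##]-1
p3 H@[###.#/#...#]: H11[###.#/###.#]-1 H12[###.#/#.###]+1*
p4 V@[###.#/#.###] terminal -1; root [....#/....#] d6
suppose H passes — search the same position with V to move:
pass> p1 V@[....#/....#]: V00[#...#/#...#]-1* V01[.#..#/.#..#]-1 V02[..#.#/..#.#]-1 V03[...##/...##]-1
pass> p2 H@[#...#/#...#]: H01[###.#/#...#]+1* H02[#.###/#...#]+1 H11[#...#/###.#]+1 H12[#...#/#.###]+1
pass> p3 V@[###.#/#...#]: V03[#####/#..##]-1*
pass> p4 H@[#####/#..##]: H11[#####/#####]+1*
pass> p5 V@[#####/#####] terminal -1; root [....#/....#] d6
for H: play +1, pass +1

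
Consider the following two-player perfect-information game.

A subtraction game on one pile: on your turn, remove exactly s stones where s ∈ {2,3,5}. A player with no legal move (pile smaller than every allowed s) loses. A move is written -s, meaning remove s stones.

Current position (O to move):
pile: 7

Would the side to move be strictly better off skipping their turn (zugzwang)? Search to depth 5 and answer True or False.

zugzwang(7, O) = True

p1 O@[7]: -2[5]-1* -3[4]-1 -5[2]-1
p2 X@[5]: -2[3]-1 -3[2]-1 -5[0]+1*
p3 O@[0] terminal -1; root [7] d5
if O skipped the turn, X would face:
~ p1 X@[7]: -2[5]-1* -3[4]-1 -5[2]-1
~ p2 O@[5]: -2[3]-1 -3[2]-1 -5[0]+1*
~ p3 X@[0] terminal -1; root [7] d5
compare (O): move=-1 vs pass=+1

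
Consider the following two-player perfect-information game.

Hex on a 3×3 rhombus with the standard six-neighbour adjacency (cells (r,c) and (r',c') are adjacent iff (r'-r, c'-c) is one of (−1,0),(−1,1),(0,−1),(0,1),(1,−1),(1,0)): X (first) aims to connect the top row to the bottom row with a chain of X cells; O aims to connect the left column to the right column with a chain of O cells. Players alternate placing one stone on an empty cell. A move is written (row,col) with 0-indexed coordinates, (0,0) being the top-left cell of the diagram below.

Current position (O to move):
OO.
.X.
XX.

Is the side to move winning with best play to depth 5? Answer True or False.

O winning at [OO./.X./XX.]: True

p1 O@[OO./.X./XX.]: (0,2)[OOO/.X./XX.]+1* (1,0)[OO./OX./XX.]-1 (1,2)[OO./.XO/XX.]-1 (2,2)[OO./.X./XXO]-1
p2 X@[OOO/.X./XX.] terminal -1; root [OO./.X./XX.] d5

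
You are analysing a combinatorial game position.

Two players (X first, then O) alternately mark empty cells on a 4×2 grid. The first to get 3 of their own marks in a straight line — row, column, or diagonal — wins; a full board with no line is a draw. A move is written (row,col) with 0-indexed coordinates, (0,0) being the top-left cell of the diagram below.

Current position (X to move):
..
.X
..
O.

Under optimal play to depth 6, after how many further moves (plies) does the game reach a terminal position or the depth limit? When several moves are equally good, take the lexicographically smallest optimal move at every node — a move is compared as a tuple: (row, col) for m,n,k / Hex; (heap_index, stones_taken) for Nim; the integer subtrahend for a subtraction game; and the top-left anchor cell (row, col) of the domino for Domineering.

PV length from [../.X/../O.]: 3 plies

p1 X@[../.X/../O.]: (0,0)[X./.X/../O.]+0 (0,1)[.X/.X/../O.]+0 (1,0)[../XX/../O.]+0 (2,0)[../.X/X./O.]+0 (2,1)[../.X/.X/O.]+1* (3,1)[../.X/../OX]+0
p2 O@[../.X/.X/O.]: (0,0)[O./.X/.X/O.]-1* (0,1)[.O/.X/.X/O.]-1 (1,0)[../OX/.X/O.]-1 (2,0)[../.X/OX/O.]-1 (3,1)[../.X/.X/OO]-1
p3 X@[O./.X/.X/O.]: (0,1)[OX/.X/.X/O.]+1* (1,0)[O./XX/.X/O.]+1 (2,0)[O./.X/XX/O.]+1 (3,1)[O./.X/.X/OX]+1
p4 O@[OX/.X/.X/O.] terminal -1; root [../.X/../O.] d6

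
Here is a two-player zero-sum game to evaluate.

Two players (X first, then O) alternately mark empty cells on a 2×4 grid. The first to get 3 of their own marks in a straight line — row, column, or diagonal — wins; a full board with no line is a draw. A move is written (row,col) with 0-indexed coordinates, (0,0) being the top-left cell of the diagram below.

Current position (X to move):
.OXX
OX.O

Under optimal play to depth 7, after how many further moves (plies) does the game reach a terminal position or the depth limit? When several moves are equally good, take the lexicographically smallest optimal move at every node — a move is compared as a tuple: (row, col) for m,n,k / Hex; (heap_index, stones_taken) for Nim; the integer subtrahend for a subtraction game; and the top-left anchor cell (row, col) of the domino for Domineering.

p1 X@[.OXX/OX.O]: (0,0)[XOXX/OX.O]+0* (1,2)[.OXX/OXXO]+0
p2 O@[XOXX/OX.O]: (1,2)[XOXX/OXOO]+0*
p3 X@[XOXX/OXOO] terminal +0; root [.OXX/OX.O] d7

PV length from [.OXX/OX.O]: 2 plies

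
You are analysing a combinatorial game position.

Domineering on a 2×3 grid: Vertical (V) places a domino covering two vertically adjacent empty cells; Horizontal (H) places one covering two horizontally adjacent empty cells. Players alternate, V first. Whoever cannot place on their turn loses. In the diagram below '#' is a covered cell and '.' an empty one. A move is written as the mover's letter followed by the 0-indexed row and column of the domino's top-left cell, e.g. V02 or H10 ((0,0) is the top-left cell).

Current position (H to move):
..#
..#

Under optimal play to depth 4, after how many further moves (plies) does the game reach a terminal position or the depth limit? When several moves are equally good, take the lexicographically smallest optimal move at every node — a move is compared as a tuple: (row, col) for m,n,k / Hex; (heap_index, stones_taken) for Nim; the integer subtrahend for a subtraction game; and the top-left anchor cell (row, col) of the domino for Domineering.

PV length from [..#/..#]: 1 ply

[..#/..#] H move#1: H00:+1/###/..#*, H10:+1/..#/###
[###/..#] end (terminal -1, V#2); searched ..#/..# to 4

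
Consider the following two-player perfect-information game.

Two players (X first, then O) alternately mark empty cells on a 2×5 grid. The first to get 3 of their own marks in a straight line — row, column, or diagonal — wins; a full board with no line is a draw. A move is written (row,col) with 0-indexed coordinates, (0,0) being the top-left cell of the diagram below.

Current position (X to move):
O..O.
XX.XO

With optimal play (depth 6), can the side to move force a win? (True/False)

[O..O./XX.XO] X move#1: (0,1):+0/OX.O./XX.XO, (0,2):+0/O.XO./XX.XO, (0,4):+0/O..OX/XX.XO, (1,2):+1/O..O./XXXXO*
[O..O./XXXXO] end (terminal -1, O#2); searched O..O./XX.XO to 6

X winning at [O..O./XX.XO]: True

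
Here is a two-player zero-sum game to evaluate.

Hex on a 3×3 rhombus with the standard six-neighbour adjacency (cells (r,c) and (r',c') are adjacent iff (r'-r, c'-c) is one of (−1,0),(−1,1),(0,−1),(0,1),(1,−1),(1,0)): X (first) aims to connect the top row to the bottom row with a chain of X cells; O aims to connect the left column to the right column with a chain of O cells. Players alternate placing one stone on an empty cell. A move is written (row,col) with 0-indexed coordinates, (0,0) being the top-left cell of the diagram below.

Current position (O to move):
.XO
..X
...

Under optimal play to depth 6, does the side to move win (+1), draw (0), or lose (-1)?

value(.XO/..X/..., O) = +1

[.XO/..X/...] O move#1: (0,0):-1/OXO/..X/..., (1,0):-1/.XO/O.X/..., (1,1):+1/.XO/.OX/...*, (2,0):-1/.XO/..X/O.., (2,1):-1/.XO/..X/.O., (2,2):-1/.XO/..X/..O
[.XO/.OX/...] X move#2: (0,0):-1/XXO/.OX/...*, (1,0):-1/.XO/XOX/..., (2,0):-1/.XO/.OX/X.., (2,1):-1/.XO/.OX/.X., (2,2):-1/.XO/.OX/..X
[XXO/.OX/...] O move#3: (1,0):+1/XXO/OOX/...*, (2,0):+1/XXO/.OX/O.., (2,1):+1/XXO/.OX/.O., (2,2):+1/XXO/.OX/..O
[XXO/OOX/...] end (terminal -1, X#4); searched .XO/..X/... to 6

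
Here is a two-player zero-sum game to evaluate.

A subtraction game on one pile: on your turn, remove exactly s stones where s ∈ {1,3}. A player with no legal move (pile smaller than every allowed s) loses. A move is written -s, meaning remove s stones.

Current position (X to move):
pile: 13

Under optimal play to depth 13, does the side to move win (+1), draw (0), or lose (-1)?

value(13, X) = +1

ply 1, X at 13 | -1=+1→12*; -3=+1→10
ply 2, O at 12 | -1=-1→11*; -3=-1→9
ply 3, X at 11 | -1=+1→10*; -3=+1→8
ply 4, O at 10 | -1=-1→9*; -3=-1→7
ply 5, X at 9 | -1=+1→8*; -3=+1→6
ply 6, O at 8 | -1=-1→7*; -3=-1→5
ply 7, X at 7 | -1=+1→6*; -3=+1→4
ply 8, O at 6 | -1=-1→5*; -3=-1→3
ply 9, X at 5 | -1=+1→4*; -3=+1→2
ply 10, O at 4 | -1=-1→3*; -3=-1→1
ply 11, X at 3 | -1=+1→2*; -3=+1→0
ply 12, O at 2 | -1=-1→1*
ply 13, X at 1 | -1=+1→0*
ply 14: 0 is terminal -1 (O); from 13 depth 13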